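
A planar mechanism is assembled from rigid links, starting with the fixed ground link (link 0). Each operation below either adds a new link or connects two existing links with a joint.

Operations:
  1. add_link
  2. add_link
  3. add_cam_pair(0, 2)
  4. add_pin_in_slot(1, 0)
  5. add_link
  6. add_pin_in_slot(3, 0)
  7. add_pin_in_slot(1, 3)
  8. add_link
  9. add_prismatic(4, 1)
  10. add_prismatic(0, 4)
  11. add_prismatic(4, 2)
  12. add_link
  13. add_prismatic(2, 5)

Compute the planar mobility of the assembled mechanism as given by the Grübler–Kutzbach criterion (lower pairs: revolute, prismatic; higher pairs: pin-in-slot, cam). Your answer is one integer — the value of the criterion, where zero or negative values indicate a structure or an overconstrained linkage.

L=1 J1=0 J2=0
add link → L=2 J1=0 J2=0
add link → L=3 J1=0 J2=0
C@0,2 dof=2 J2 → L=3 J1=0 J2=1
PS@1,0 dof=2 J2 → L=3 J1=0 J2=2
add link → L=4 J1=0 J2=2
PS@3,0 dof=2 J2 → L=4 J1=0 J2=3
PS@1,3 dof=2 J2 → L=4 J1=0 J2=4
add link → L=5 J1=0 J2=4
P@4,1 dof=1 J1 → L=5 J1=1 J2=4
P@0,4 dof=1 J1 → L=5 J1=2 J2=4
P@4,2 dof=1 J1 → L=5 J1=3 J2=4
add link → L=6 J1=3 J2=4
P@2,5 dof=1 J1 → L=6 J1=4 J2=4
M=3(L−1)−2J1−J2=3·5−2·4−4=3

M = 3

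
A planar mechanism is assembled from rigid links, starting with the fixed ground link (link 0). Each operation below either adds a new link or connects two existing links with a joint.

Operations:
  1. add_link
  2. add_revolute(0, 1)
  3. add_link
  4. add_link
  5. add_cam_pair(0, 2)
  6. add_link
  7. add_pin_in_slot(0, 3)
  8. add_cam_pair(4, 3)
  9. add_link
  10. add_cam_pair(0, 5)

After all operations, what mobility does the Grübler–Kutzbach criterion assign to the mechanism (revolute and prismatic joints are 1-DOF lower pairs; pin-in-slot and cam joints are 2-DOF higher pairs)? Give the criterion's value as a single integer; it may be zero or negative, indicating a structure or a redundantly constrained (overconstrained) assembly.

link 0 = ground. State L|J1|J2 = 1|0|0
+link1  2|0|0
R(0,1) f=1→J1  2|1|0
+link2  3|1|0
+link3  4|1|0
C(0,2) f=2→J2  4|1|1
+link4  5|1|1
PS(0,3) f=2→J2  5|1|2
C(4,3) f=2→J2  5|1|3
+link5  6|1|3
C(0,5) f=2→J2  6|1|4
M = 3(6−1)−2·1−4 = 15−2−4 = 9

M = 9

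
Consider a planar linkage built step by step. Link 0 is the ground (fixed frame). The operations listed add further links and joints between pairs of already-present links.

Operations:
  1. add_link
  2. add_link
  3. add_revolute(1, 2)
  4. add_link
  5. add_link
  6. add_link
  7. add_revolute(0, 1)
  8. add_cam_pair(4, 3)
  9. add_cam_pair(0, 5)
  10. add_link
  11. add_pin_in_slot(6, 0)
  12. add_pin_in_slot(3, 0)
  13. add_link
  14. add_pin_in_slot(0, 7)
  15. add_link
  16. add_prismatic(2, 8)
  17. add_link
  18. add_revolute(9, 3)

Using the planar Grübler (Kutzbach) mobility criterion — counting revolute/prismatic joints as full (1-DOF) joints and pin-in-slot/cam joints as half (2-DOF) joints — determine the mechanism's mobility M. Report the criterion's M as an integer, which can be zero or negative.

M = 14

L=1 J1=0 J2=0
add link → L=2 J1=0 J2=0
add link → L=3 J1=0 J2=0
R@1,2 dof=1 J1 → L=3 J1=1 J2=0
add link → L=4 J1=1 J2=0
add link → L=5 J1=1 J2=0
add link → L=6 J1=1 J2=0
R@0,1 dof=1 J1 → L=6 J1=2 J2=0
C@4,3 dof=2 J2 → L=6 J1=2 J2=1
C@0,5 dof=2 J2 → L=6 J1=2 J2=2
add link → L=7 J1=2 J2=2
PS@6,0 dof=2 J2 → L=7 J1=2 J2=3
PS@3,0 dof=2 J2 → L=7 J1=2 J2=4
add link → L=8 J1=2 J2=4
PS@0,7 dof=2 J2 → L=8 J1=2 J2=5
add link → L=9 J1=2 J2=5
P@2,8 dof=1 J1 → L=9 J1=3 J2=5
add link → L=10 J1=3 J2=5
R@9,3 dof=1 J1 → L=10 J1=4 J2=5
M=3(L−1)−2J1−J2=3·9−2·4−5=14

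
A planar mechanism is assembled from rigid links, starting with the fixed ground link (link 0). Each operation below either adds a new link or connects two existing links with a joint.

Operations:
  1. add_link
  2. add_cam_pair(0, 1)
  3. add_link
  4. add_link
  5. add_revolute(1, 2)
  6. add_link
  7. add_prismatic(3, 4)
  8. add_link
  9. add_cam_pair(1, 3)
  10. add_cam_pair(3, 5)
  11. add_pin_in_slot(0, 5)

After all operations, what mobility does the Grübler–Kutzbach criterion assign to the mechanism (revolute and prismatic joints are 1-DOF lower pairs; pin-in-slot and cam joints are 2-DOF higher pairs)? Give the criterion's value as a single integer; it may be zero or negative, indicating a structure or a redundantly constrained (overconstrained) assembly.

ground; <1,0,0>
#1 <2,0,0>
C:0↔1 J2 <2,0,1>
#2 <3,0,1>
#3 <4,0,1>
R:1↔2 J1 <4,1,1>
#4 <5,1,1>
P:3↔4 J1 <5,2,1>
#5 <6,2,1>
C:1↔3 J2 <6,2,2>
C:3↔5 J2 <6,2,3>
PS:0↔5 J2 <6,2,4>
3×5 − 2×2 − 1×4 = 7

M = 7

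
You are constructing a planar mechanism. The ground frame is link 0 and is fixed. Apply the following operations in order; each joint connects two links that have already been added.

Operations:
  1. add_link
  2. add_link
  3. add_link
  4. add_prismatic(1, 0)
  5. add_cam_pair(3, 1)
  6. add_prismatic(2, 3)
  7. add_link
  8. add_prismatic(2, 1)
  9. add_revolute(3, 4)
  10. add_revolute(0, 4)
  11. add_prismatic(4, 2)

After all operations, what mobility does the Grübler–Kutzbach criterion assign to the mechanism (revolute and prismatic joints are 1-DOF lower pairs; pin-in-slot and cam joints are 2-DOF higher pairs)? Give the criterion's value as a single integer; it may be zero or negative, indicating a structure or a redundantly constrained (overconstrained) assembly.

[1;0;0] (link 0 is ground)
L+ [2;0;0]
L+ [3;0;0]
L+ [4;0;0]
P(1,0)∈J1 [4;1;0]
C(3,1)∈J2 [4;1;1]
P(2,3)∈J1 [4;2;1]
L+ [5;2;1]
P(2,1)∈J1 [5;3;1]
R(3,4)∈J1 [5;4;1]
R(0,4)∈J1 [5;5;1]
P(4,2)∈J1 [5;6;1]
mobility = 12 − 12 − 1 = -1

M = -1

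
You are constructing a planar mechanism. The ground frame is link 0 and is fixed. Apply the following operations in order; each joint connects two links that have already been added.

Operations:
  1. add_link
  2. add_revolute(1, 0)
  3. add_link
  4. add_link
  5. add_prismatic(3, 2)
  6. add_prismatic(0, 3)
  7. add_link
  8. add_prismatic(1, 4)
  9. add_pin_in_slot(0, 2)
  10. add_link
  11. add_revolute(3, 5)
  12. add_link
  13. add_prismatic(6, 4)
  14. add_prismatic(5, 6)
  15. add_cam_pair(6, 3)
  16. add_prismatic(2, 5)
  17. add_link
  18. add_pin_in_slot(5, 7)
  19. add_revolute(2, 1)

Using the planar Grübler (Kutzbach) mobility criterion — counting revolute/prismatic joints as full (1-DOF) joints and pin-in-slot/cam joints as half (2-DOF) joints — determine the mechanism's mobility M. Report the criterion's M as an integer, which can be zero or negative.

link 0 = ground. State L|J1|J2 = 1|0|0
+link1  2|0|0
R(1,0) f=1→J1  2|1|0
+link2  3|1|0
+link3  4|1|0
P(3,2) f=1→J1  4|2|0
P(0,3) f=1→J1  4|3|0
+link4  5|3|0
P(1,4) f=1→J1  5|4|0
PS(0,2) f=2→J2  5|4|1
+link5  6|4|1
R(3,5) f=1→J1  6|5|1
+link6  7|5|1
P(6,4) f=1→J1  7|6|1
P(5,6) f=1→J1  7|7|1
C(6,3) f=2→J2  7|7|2
P(2,5) f=1→J1  7|8|2
+link7  8|8|2
PS(5,7) f=2→J2  8|8|3
R(2,1) f=1→J1  8|9|3
M = 3(8−1)−2·9−3 = 21−18−3 = 0

M = 0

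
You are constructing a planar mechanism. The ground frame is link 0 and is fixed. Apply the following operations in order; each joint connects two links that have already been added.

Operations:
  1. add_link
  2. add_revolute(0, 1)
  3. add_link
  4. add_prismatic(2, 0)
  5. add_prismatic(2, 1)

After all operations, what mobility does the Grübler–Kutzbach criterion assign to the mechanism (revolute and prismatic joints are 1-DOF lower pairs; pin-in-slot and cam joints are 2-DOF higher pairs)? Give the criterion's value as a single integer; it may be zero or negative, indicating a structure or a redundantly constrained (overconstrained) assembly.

M = 0

(L,J1,J2)=(1,0,0); link0 fixed
link1: (2,0,0)
R 0-1 [J1]: (2,1,0)
link2: (3,1,0)
P 2-0 [J1]: (3,2,0)
P 2-1 [J1]: (3,3,0)
Grübler: 3·2 − 2·3 − 0 = 0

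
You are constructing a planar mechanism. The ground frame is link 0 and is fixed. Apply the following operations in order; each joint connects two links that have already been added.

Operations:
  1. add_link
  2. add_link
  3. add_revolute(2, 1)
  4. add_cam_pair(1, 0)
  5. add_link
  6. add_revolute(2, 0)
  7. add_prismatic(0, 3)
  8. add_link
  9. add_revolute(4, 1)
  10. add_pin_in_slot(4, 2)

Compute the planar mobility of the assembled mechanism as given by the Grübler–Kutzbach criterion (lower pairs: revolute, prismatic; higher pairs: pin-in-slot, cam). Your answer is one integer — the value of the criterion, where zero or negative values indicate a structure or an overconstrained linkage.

(L,J1,J2)=(1,0,0); link0 fixed
link1: (2,0,0)
link2: (3,0,0)
R 2-1 [J1]: (3,1,0)
C 1-0 [J2]: (3,1,1)
link3: (4,1,1)
R 2-0 [J1]: (4,2,1)
P 0-3 [J1]: (4,3,1)
link4: (5,3,1)
R 4-1 [J1]: (5,4,1)
PS 4-2 [J2]: (5,4,2)
Grübler: 3·4 − 2·4 − 2 = 2

M = 2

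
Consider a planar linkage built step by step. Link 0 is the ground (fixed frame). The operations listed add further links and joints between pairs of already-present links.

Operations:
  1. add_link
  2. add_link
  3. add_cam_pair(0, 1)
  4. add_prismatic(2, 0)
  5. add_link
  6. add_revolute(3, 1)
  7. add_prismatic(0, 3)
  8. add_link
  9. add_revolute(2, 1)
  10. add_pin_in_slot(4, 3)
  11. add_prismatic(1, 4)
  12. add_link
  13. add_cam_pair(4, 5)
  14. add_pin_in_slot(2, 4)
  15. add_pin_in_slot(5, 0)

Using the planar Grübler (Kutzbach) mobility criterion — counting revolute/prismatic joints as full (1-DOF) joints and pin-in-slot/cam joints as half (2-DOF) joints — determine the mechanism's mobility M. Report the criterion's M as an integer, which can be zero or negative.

L=1 J1=0 J2=0
add link → L=2 J1=0 J2=0
add link → L=3 J1=0 J2=0
C@0,1 dof=2 J2 → L=3 J1=0 J2=1
P@2,0 dof=1 J1 → L=3 J1=1 J2=1
add link → L=4 J1=1 J2=1
R@3,1 dof=1 J1 → L=4 J1=2 J2=1
P@0,3 dof=1 J1 → L=4 J1=3 J2=1
add link → L=5 J1=3 J2=1
R@2,1 dof=1 J1 → L=5 J1=4 J2=1
PS@4,3 dof=2 J2 → L=5 J1=4 J2=2
P@1,4 dof=1 J1 → L=5 J1=5 J2=2
add link → L=6 J1=5 J2=2
C@4,5 dof=2 J2 → L=6 J1=5 J2=3
PS@2,4 dof=2 J2 → L=6 J1=5 J2=4
PS@5,0 dof=2 J2 → L=6 J1=5 J2=5
M=3(L−1)−2J1−J2=3·5−2·5−5=0

M = 0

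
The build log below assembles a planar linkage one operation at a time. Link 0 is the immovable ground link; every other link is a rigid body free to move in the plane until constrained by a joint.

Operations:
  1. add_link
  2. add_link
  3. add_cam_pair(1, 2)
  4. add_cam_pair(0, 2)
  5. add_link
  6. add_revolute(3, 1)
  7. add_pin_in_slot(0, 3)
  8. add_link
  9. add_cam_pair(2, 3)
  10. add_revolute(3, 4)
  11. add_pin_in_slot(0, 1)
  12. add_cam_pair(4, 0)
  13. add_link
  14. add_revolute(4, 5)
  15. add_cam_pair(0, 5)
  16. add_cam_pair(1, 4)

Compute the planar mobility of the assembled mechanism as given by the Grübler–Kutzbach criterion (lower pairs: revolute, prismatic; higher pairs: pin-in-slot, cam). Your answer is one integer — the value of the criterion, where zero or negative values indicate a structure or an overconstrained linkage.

[1;0;0] (link 0 is ground)
L+ [2;0;0]
L+ [3;0;0]
C(1,2)∈J2 [3;0;1]
C(0,2)∈J2 [3;0;2]
L+ [4;0;2]
R(3,1)∈J1 [4;1;2]
PS(0,3)∈J2 [4;1;3]
L+ [5;1;3]
C(2,3)∈J2 [5;1;4]
R(3,4)∈J1 [5;2;4]
PS(0,1)∈J2 [5;2;5]
C(4,0)∈J2 [5;2;6]
L+ [6;2;6]
R(4,5)∈J1 [6;3;6]
C(0,5)∈J2 [6;3;7]
C(1,4)∈J2 [6;3;8]
mobility = 15 − 6 − 8 = 1

M = 1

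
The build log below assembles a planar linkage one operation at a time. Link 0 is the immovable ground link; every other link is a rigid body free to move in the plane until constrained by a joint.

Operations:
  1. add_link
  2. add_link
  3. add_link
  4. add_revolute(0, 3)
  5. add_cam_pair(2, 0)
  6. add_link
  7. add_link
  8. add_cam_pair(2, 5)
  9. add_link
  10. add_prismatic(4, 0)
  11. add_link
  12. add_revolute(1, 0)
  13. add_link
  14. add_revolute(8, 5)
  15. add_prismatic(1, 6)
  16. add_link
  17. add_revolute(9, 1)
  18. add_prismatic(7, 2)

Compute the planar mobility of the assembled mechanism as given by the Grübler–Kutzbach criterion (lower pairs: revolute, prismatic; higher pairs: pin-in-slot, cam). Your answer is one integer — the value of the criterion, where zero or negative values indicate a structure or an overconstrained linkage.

ground; <1,0,0>
#1 <2,0,0>
#2 <3,0,0>
#3 <4,0,0>
R:0↔3 J1 <4,1,0>
C:2↔0 J2 <4,1,1>
#4 <5,1,1>
#5 <6,1,1>
C:2↔5 J2 <6,1,2>
#6 <7,1,2>
P:4↔0 J1 <7,2,2>
#7 <8,2,2>
R:1↔0 J1 <8,3,2>
#8 <9,3,2>
R:8↔5 J1 <9,4,2>
P:1↔6 J1 <9,5,2>
#9 <10,5,2>
R:9↔1 J1 <10,6,2>
P:7↔2 J1 <10,7,2>
3×9 − 2×7 − 1×2 = 11

M = 11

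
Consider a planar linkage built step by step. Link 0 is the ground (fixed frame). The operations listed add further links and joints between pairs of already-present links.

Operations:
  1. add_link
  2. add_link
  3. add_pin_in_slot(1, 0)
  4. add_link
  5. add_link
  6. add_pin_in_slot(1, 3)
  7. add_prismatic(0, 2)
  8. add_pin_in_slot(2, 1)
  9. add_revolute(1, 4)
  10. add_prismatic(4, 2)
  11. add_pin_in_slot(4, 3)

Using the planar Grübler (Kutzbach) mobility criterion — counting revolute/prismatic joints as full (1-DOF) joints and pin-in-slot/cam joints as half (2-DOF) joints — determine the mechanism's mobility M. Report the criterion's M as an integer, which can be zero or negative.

(L,J1,J2)=(1,0,0); link0 fixed
link1: (2,0,0)
link2: (3,0,0)
PS 1-0 [J2]: (3,0,1)
link3: (4,0,1)
link4: (5,0,1)
PS 1-3 [J2]: (5,0,2)
P 0-2 [J1]: (5,1,2)
PS 2-1 [J2]: (5,1,3)
R 1-4 [J1]: (5,2,3)
P 4-2 [J1]: (5,3,3)
PS 4-3 [J2]: (5,3,4)
Grübler: 3·4 − 2·3 − 4 = 2

M = 2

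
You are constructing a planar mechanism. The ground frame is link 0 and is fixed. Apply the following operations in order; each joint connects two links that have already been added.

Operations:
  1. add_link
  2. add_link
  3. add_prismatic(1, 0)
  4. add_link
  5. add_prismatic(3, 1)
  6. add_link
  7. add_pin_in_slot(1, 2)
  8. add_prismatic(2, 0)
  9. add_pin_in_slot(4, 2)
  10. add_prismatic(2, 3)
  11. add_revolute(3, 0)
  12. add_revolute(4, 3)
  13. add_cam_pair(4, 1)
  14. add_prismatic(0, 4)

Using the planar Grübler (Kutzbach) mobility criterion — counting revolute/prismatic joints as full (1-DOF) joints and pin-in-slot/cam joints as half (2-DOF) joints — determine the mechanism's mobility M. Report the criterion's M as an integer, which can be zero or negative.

M = -5

(L,J1,J2)=(1,0,0); link0 fixed
link1: (2,0,0)
link2: (3,0,0)
P 1-0 [J1]: (3,1,0)
link3: (4,1,0)
P 3-1 [J1]: (4,2,0)
link4: (5,2,0)
PS 1-2 [J2]: (5,2,1)
P 2-0 [J1]: (5,3,1)
PS 4-2 [J2]: (5,3,2)
P 2-3 [J1]: (5,4,2)
R 3-0 [J1]: (5,5,2)
R 4-3 [J1]: (5,6,2)
C 4-1 [J2]: (5,6,3)
P 0-4 [J1]: (5,7,3)
Grübler: 3·4 − 2·7 − 3 = -5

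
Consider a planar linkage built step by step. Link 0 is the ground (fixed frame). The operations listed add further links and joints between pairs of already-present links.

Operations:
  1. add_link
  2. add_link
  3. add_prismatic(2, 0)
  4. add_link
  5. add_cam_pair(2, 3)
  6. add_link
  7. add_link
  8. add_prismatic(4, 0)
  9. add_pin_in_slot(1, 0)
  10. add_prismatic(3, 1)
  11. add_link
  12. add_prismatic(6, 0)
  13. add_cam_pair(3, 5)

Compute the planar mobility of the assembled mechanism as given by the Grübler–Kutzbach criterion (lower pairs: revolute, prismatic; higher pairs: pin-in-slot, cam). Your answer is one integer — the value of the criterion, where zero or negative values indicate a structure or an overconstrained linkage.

ground; <1,0,0>
#1 <2,0,0>
#2 <3,0,0>
P:2↔0 J1 <3,1,0>
#3 <4,1,0>
C:2↔3 J2 <4,1,1>
#4 <5,1,1>
#5 <6,1,1>
P:4↔0 J1 <6,2,1>
PS:1↔0 J2 <6,2,2>
P:3↔1 J1 <6,3,2>
#6 <7,3,2>
P:6↔0 J1 <7,4,2>
C:3↔5 J2 <7,4,3>
3×6 − 2×4 − 1×3 = 7

M = 7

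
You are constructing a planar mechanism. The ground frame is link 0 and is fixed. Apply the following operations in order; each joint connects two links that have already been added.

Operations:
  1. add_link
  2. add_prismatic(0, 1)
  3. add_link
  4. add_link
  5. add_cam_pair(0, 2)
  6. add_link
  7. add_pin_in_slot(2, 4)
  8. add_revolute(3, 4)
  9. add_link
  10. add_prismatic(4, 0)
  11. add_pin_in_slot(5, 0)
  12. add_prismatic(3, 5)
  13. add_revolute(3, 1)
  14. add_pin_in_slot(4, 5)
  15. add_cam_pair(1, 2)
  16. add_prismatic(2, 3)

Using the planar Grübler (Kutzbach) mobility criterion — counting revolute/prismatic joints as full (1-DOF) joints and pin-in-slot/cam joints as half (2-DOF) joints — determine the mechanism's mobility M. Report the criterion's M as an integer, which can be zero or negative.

L=1 J1=0 J2=0
add link → L=2 J1=0 J2=0
P@0,1 dof=1 J1 → L=2 J1=1 J2=0
add link → L=3 J1=1 J2=0
add link → L=4 J1=1 J2=0
C@0,2 dof=2 J2 → L=4 J1=1 J2=1
add link → L=5 J1=1 J2=1
PS@2,4 dof=2 J2 → L=5 J1=1 J2=2
R@3,4 dof=1 J1 → L=5 J1=2 J2=2
add link → L=6 J1=2 J2=2
P@4,0 dof=1 J1 → L=6 J1=3 J2=2
PS@5,0 dof=2 J2 → L=6 J1=3 J2=3
P@3,5 dof=1 J1 → L=6 J1=4 J2=3
R@3,1 dof=1 J1 → L=6 J1=5 J2=3
PS@4,5 dof=2 J2 → L=6 J1=5 J2=4
C@1,2 dof=2 J2 → L=6 J1=5 J2=5
P@2,3 dof=1 J1 → L=6 J1=6 J2=5
M=3(L−1)−2J1−J2=3·5−2·6−5=-2

M = -2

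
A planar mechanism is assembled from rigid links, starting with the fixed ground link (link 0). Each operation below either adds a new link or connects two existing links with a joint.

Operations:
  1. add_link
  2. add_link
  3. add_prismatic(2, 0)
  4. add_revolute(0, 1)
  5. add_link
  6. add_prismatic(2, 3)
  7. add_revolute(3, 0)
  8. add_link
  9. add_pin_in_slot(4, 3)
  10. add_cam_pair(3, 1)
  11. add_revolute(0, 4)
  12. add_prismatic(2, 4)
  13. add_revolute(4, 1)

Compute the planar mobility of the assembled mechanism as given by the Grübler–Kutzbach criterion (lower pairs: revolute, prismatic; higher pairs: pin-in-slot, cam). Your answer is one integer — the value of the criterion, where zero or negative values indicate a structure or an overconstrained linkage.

M = -4

link 0 = ground. State L|J1|J2 = 1|0|0
+link1  2|0|0
+link2  3|0|0
P(2,0) f=1→J1  3|1|0
R(0,1) f=1→J1  3|2|0
+link3  4|2|0
P(2,3) f=1→J1  4|3|0
R(3,0) f=1→J1  4|4|0
+link4  5|4|0
PS(4,3) f=2→J2  5|4|1
C(3,1) f=2→J2  5|4|2
R(0,4) f=1→J1  5|5|2
P(2,4) f=1→J1  5|6|2
R(4,1) f=1→J1  5|7|2
M = 3(5−1)−2·7−2 = 12−14−2 = -4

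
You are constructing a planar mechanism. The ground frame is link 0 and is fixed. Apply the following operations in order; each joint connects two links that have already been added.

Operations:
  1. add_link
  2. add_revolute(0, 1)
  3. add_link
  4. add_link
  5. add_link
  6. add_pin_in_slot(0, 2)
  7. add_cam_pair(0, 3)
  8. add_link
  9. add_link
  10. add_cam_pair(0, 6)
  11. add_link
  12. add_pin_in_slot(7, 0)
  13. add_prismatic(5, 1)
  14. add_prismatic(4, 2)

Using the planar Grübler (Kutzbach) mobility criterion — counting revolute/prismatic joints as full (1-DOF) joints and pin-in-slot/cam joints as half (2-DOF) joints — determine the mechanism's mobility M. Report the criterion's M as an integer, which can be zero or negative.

L=1 J1=0 J2=0
add link → L=2 J1=0 J2=0
R@0,1 dof=1 J1 → L=2 J1=1 J2=0
add link → L=3 J1=1 J2=0
add link → L=4 J1=1 J2=0
add link → L=5 J1=1 J2=0
PS@0,2 dof=2 J2 → L=5 J1=1 J2=1
C@0,3 dof=2 J2 → L=5 J1=1 J2=2
add link → L=6 J1=1 J2=2
add link → L=7 J1=1 J2=2
C@0,6 dof=2 J2 → L=7 J1=1 J2=3
add link → L=8 J1=1 J2=3
PS@7,0 dof=2 J2 → L=8 J1=1 J2=4
P@5,1 dof=1 J1 → L=8 J1=2 J2=4
P@4,2 dof=1 J1 → L=8 J1=3 J2=4
M=3(L−1)−2J1−J2=3·7−2·3−4=11

M = 11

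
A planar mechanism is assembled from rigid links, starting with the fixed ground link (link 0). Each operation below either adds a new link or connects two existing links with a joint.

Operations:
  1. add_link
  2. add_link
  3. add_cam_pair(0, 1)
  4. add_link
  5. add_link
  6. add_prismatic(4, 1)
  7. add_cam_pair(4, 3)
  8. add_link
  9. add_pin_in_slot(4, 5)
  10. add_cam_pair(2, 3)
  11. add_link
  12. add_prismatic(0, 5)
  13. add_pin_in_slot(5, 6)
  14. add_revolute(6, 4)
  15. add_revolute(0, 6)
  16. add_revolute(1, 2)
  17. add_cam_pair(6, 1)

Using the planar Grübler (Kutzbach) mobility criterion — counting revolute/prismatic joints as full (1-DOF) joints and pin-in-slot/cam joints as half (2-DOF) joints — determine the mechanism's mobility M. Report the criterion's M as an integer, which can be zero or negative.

link 0 = ground. State L|J1|J2 = 1|0|0
+link1  2|0|0
+link2  3|0|0
C(0,1) f=2→J2  3|0|1
+link3  4|0|1
+link4  5|0|1
P(4,1) f=1→J1  5|1|1
C(4,3) f=2→J2  5|1|2
+link5  6|1|2
PS(4,5) f=2→J2  6|1|3
C(2,3) f=2→J2  6|1|4
+link6  7|1|4
P(0,5) f=1→J1  7|2|4
PS(5,6) f=2→J2  7|2|5
R(6,4) f=1→J1  7|3|5
R(0,6) f=1→J1  7|4|5
R(1,2) f=1→J1  7|5|5
C(6,1) f=2→J2  7|5|6
M = 3(7−1)−2·5−6 = 18−10−6 = 2

M = 2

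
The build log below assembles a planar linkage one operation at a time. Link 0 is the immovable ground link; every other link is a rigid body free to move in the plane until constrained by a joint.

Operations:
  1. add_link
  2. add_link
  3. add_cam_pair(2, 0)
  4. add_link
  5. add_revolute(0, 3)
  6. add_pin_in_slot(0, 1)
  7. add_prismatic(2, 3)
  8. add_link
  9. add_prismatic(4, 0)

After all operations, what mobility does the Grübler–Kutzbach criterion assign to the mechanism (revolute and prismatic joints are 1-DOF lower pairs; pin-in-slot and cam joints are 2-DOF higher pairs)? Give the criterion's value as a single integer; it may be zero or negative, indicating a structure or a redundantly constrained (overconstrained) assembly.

(L,J1,J2)=(1,0,0); link0 fixed
link1: (2,0,0)
link2: (3,0,0)
C 2-0 [J2]: (3,0,1)
link3: (4,0,1)
R 0-3 [J1]: (4,1,1)
PS 0-1 [J2]: (4,1,2)
P 2-3 [J1]: (4,2,2)
link4: (5,2,2)
P 4-0 [J1]: (5,3,2)
Grübler: 3·4 − 2·3 − 2 = 4

M = 4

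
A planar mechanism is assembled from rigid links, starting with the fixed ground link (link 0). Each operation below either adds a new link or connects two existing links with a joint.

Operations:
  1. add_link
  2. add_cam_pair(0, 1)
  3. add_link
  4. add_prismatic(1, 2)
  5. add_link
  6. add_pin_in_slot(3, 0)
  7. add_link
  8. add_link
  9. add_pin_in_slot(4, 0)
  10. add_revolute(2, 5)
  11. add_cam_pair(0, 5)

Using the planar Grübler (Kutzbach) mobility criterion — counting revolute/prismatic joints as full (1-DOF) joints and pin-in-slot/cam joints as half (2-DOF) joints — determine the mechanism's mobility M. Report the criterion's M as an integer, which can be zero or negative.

M = 7

(L,J1,J2)=(1,0,0); link0 fixed
link1: (2,0,0)
C 0-1 [J2]: (2,0,1)
link2: (3,0,1)
P 1-2 [J1]: (3,1,1)
link3: (4,1,1)
PS 3-0 [J2]: (4,1,2)
link4: (5,1,2)
link5: (6,1,2)
PS 4-0 [J2]: (6,1,3)
R 2-5 [J1]: (6,2,3)
C 0-5 [J2]: (6,2,4)
Grübler: 3·5 − 2·2 − 4 = 7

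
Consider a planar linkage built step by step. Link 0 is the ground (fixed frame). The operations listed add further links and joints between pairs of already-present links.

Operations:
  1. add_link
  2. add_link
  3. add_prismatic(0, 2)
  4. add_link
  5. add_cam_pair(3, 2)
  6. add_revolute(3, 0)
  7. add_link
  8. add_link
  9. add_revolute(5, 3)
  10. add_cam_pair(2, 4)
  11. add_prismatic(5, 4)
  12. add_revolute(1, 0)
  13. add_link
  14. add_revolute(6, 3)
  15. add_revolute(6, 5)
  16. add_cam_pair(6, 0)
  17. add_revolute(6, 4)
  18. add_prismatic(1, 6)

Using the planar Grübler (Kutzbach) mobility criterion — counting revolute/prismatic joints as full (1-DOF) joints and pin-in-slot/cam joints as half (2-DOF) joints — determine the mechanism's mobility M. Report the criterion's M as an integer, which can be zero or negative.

[1;0;0] (link 0 is ground)
L+ [2;0;0]
L+ [3;0;0]
P(0,2)∈J1 [3;1;0]
L+ [4;1;0]
C(3,2)∈J2 [4;1;1]
R(3,0)∈J1 [4;2;1]
L+ [5;2;1]
L+ [6;2;1]
R(5,3)∈J1 [6;3;1]
C(2,4)∈J2 [6;3;2]
P(5,4)∈J1 [6;4;2]
R(1,0)∈J1 [6;5;2]
L+ [7;5;2]
R(6,3)∈J1 [7;6;2]
R(6,5)∈J1 [7;7;2]
C(6,0)∈J2 [7;7;3]
R(6,4)∈J1 [7;8;3]
P(1,6)∈J1 [7;9;3]
mobility = 18 − 18 − 3 = -3

M = -3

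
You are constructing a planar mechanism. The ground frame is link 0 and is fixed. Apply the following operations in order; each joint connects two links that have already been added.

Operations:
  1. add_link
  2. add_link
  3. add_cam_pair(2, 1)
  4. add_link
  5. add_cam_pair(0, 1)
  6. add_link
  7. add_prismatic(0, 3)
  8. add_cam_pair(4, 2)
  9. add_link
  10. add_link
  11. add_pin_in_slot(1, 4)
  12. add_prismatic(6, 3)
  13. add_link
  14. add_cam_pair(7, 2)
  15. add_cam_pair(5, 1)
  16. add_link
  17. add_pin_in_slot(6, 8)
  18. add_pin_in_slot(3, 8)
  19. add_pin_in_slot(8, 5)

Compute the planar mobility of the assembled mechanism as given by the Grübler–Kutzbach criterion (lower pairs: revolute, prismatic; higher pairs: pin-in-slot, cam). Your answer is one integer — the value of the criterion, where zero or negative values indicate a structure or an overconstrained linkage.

M = 11

[1;0;0] (link 0 is ground)
L+ [2;0;0]
L+ [3;0;0]
C(2,1)∈J2 [3;0;1]
L+ [4;0;1]
C(0,1)∈J2 [4;0;2]
L+ [5;0;2]
P(0,3)∈J1 [5;1;2]
C(4,2)∈J2 [5;1;3]
L+ [6;1;3]
L+ [7;1;3]
PS(1,4)∈J2 [7;1;4]
P(6,3)∈J1 [7;2;4]
L+ [8;2;4]
C(7,2)∈J2 [8;2;5]
C(5,1)∈J2 [8;2;6]
L+ [9;2;6]
PS(6,8)∈J2 [9;2;7]
PS(3,8)∈J2 [9;2;8]
PS(8,5)∈J2 [9;2;9]
mobility = 24 − 4 − 9 = 11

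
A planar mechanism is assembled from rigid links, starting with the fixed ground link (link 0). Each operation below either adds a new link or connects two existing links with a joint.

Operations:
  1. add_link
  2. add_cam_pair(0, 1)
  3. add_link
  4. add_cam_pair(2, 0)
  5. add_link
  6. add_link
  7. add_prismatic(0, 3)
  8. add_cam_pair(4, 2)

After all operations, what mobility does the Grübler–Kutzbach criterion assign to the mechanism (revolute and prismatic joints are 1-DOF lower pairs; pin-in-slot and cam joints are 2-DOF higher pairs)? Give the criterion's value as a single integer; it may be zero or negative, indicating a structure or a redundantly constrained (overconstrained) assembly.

link 0 = ground. State L|J1|J2 = 1|0|0
+link1  2|0|0
C(0,1) f=2→J2  2|0|1
+link2  3|0|1
C(2,0) f=2→J2  3|0|2
+link3  4|0|2
+link4  5|0|2
P(0,3) f=1→J1  5|1|2
C(4,2) f=2→J2  5|1|3
M = 3(5−1)−2·1−3 = 12−2−3 = 7

M = 7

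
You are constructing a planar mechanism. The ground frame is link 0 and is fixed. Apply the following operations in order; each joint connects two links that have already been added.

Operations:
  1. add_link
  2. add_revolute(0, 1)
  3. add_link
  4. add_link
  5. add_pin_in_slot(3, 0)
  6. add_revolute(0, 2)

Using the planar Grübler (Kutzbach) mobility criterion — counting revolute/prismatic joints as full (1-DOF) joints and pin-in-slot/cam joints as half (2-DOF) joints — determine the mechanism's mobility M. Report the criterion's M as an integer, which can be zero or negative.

M = 4

ground; <1,0,0>
#1 <2,0,0>
R:0↔1 J1 <2,1,0>
#2 <3,1,0>
#3 <4,1,0>
PS:3↔0 J2 <4,1,1>
R:0↔2 J1 <4,2,1>
3×3 − 2×2 − 1×1 = 4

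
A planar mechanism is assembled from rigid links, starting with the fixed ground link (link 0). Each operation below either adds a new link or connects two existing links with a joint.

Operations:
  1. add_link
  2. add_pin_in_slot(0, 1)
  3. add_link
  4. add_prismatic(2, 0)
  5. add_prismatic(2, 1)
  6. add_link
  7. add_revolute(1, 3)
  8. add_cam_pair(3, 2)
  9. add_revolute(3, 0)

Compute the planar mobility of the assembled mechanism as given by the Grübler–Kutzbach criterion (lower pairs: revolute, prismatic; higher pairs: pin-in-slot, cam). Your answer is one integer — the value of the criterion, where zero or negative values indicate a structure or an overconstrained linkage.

(L,J1,J2)=(1,0,0); link0 fixed
link1: (2,0,0)
PS 0-1 [J2]: (2,0,1)
link2: (3,0,1)
P 2-0 [J1]: (3,1,1)
P 2-1 [J1]: (3,2,1)
link3: (4,2,1)
R 1-3 [J1]: (4,3,1)
C 3-2 [J2]: (4,3,2)
R 3-0 [J1]: (4,4,2)
Grübler: 3·3 − 2·4 − 2 = -1

M = -1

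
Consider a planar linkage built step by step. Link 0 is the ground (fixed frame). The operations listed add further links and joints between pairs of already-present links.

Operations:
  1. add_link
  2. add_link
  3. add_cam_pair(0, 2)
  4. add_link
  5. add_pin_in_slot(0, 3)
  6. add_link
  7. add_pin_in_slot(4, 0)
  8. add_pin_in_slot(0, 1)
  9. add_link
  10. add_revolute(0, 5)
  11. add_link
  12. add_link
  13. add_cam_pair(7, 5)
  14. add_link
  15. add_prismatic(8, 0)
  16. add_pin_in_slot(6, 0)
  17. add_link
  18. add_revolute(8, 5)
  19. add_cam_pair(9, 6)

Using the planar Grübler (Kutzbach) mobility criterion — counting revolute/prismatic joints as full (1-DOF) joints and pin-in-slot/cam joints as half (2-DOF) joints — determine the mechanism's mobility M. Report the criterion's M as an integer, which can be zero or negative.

ground; <1,0,0>
#1 <2,0,0>
#2 <3,0,0>
C:0↔2 J2 <3,0,1>
#3 <4,0,1>
PS:0↔3 J2 <4,0,2>
#4 <5,0,2>
PS:4↔0 J2 <5,0,3>
PS:0↔1 J2 <5,0,4>
#5 <6,0,4>
R:0↔5 J1 <6,1,4>
#6 <7,1,4>
#7 <8,1,4>
C:7↔5 J2 <8,1,5>
#8 <9,1,5>
P:8↔0 J1 <9,2,5>
PS:6↔0 J2 <9,2,6>
#9 <10,2,6>
R:8↔5 J1 <10,3,6>
C:9↔6 J2 <10,3,7>
3×9 − 2×3 − 1×7 = 14

M = 14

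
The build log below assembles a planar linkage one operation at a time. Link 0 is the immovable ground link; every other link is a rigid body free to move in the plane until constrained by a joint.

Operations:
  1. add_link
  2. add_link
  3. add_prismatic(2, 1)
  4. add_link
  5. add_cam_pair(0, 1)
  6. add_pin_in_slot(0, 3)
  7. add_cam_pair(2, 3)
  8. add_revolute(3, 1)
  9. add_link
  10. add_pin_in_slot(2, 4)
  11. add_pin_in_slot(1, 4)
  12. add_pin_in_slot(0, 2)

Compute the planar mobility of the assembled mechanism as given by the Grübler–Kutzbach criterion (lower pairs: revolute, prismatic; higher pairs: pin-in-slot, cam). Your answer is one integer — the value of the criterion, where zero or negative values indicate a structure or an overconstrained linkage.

M = 2

link 0 = ground. State L|J1|J2 = 1|0|0
+link1  2|0|0
+link2  3|0|0
P(2,1) f=1→J1  3|1|0
+link3  4|1|0
C(0,1) f=2→J2  4|1|1
PS(0,3) f=2→J2  4|1|2
C(2,3) f=2→J2  4|1|3
R(3,1) f=1→J1  4|2|3
+link4  5|2|3
PS(2,4) f=2→J2  5|2|4
PS(1,4) f=2→J2  5|2|5
PS(0,2) f=2→J2  5|2|6
M = 3(5−1)−2·2−6 = 12−4−6 = 2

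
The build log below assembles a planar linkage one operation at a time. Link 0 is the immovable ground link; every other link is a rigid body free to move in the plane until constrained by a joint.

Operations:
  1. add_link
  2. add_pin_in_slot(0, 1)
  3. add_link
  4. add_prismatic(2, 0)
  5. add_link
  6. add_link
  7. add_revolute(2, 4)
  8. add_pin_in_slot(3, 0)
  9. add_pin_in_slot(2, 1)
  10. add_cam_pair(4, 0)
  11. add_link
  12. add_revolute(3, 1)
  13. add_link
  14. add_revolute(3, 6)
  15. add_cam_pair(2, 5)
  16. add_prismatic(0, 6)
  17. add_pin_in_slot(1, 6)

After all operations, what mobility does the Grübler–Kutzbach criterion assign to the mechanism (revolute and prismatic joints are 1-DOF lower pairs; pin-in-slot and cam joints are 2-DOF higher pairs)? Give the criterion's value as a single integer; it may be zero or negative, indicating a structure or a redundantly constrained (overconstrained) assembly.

[1;0;0] (link 0 is ground)
L+ [2;0;0]
PS(0,1)∈J2 [2;0;1]
L+ [3;0;1]
P(2,0)∈J1 [3;1;1]
L+ [4;1;1]
L+ [5;1;1]
R(2,4)∈J1 [5;2;1]
PS(3,0)∈J2 [5;2;2]
PS(2,1)∈J2 [5;2;3]
C(4,0)∈J2 [5;2;4]
L+ [6;2;4]
R(3,1)∈J1 [6;3;4]
L+ [7;3;4]
R(3,6)∈J1 [7;4;4]
C(2,5)∈J2 [7;4;5]
P(0,6)∈J1 [7;5;5]
PS(1,6)∈J2 [7;5;6]
mobility = 18 − 10 − 6 = 2

M = 2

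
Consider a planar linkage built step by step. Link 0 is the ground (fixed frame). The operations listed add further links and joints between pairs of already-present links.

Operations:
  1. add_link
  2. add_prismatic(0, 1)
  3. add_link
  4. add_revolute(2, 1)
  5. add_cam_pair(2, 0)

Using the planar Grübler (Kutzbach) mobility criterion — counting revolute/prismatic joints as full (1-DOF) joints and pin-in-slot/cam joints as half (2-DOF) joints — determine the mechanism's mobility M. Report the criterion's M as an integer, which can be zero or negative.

M = 1

L=1 J1=0 J2=0
add link → L=2 J1=0 J2=0
P@0,1 dof=1 J1 → L=2 J1=1 J2=0
add link → L=3 J1=1 J2=0
R@2,1 dof=1 J1 → L=3 J1=2 J2=0
C@2,0 dof=2 J2 → L=3 J1=2 J2=1
M=3(L−1)−2J1−J2=3·2−2·2−1=1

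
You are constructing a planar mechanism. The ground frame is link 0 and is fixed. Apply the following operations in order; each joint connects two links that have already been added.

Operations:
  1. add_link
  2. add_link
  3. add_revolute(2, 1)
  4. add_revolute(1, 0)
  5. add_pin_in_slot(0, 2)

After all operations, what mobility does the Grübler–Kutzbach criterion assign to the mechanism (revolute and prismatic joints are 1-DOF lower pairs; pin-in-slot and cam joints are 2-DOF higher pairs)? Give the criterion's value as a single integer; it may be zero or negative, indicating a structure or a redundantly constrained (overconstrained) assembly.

M = 1

L=1 J1=0 J2=0
add link → L=2 J1=0 J2=0
add link → L=3 J1=0 J2=0
R@2,1 dof=1 J1 → L=3 J1=1 J2=0
R@1,0 dof=1 J1 → L=3 J1=2 J2=0
PS@0,2 dof=2 J2 → L=3 J1=2 J2=1
M=3(L−1)−2J1−J2=3·2−2·2−1=1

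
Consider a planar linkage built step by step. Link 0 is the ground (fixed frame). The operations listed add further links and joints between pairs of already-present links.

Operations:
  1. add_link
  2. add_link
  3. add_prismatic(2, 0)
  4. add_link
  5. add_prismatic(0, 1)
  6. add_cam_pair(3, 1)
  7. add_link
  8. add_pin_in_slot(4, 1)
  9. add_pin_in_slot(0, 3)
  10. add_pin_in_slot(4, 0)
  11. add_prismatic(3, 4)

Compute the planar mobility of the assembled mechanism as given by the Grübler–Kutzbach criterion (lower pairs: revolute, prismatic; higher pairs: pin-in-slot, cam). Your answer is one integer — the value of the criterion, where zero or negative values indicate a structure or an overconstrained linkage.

M = 2

ground; <1,0,0>
#1 <2,0,0>
#2 <3,0,0>
P:2↔0 J1 <3,1,0>
#3 <4,1,0>
P:0↔1 J1 <4,2,0>
C:3↔1 J2 <4,2,1>
#4 <5,2,1>
PS:4↔1 J2 <5,2,2>
PS:0↔3 J2 <5,2,3>
PS:4↔0 J2 <5,2,4>
P:3↔4 J1 <5,3,4>
3×4 − 2×3 − 1×4 = 2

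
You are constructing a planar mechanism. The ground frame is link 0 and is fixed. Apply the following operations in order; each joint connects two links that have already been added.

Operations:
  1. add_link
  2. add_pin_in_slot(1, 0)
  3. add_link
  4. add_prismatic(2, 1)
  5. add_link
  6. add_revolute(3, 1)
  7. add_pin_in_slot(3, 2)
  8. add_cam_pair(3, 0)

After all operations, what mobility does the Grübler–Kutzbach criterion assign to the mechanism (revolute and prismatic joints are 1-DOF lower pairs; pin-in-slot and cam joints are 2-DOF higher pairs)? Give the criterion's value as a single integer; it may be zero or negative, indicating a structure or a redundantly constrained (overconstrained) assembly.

M = 2

(L,J1,J2)=(1,0,0); link0 fixed
link1: (2,0,0)
PS 1-0 [J2]: (2,0,1)
link2: (3,0,1)
P 2-1 [J1]: (3,1,1)
link3: (4,1,1)
R 3-1 [J1]: (4,2,1)
PS 3-2 [J2]: (4,2,2)
C 3-0 [J2]: (4,2,3)
Grübler: 3·3 − 2·2 − 3 = 2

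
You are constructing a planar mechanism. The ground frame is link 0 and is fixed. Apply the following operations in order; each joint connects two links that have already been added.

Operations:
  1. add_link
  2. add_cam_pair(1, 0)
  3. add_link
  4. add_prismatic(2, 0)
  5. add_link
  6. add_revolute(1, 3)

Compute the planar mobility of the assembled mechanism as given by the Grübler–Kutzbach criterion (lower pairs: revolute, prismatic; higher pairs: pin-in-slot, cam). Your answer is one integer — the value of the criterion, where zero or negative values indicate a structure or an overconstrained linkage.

(L,J1,J2)=(1,0,0); link0 fixed
link1: (2,0,0)
C 1-0 [J2]: (2,0,1)
link2: (3,0,1)
P 2-0 [J1]: (3,1,1)
link3: (4,1,1)
R 1-3 [J1]: (4,2,1)
Grübler: 3·3 − 2·2 − 1 = 4

M = 4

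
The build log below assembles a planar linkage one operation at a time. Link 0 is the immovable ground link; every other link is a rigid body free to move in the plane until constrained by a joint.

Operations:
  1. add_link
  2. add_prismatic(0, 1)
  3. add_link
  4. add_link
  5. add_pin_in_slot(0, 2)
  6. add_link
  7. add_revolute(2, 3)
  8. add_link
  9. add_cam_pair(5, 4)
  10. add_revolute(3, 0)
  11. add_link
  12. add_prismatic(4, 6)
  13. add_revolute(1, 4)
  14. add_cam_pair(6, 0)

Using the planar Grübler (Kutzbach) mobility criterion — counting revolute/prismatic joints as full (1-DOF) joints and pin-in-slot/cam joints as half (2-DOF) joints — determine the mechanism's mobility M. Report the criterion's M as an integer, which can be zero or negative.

M = 5

link 0 = ground. State L|J1|J2 = 1|0|0
+link1  2|0|0
P(0,1) f=1→J1  2|1|0
+link2  3|1|0
+link3  4|1|0
PS(0,2) f=2→J2  4|1|1
+link4  5|1|1
R(2,3) f=1→J1  5|2|1
+link5  6|2|1
C(5,4) f=2→J2  6|2|2
R(3,0) f=1→J1  6|3|2
+link6  7|3|2
P(4,6) f=1→J1  7|4|2
R(1,4) f=1→J1  7|5|2
C(6,0) f=2→J2  7|5|3
M = 3(7−1)−2·5−3 = 18−10−3 = 5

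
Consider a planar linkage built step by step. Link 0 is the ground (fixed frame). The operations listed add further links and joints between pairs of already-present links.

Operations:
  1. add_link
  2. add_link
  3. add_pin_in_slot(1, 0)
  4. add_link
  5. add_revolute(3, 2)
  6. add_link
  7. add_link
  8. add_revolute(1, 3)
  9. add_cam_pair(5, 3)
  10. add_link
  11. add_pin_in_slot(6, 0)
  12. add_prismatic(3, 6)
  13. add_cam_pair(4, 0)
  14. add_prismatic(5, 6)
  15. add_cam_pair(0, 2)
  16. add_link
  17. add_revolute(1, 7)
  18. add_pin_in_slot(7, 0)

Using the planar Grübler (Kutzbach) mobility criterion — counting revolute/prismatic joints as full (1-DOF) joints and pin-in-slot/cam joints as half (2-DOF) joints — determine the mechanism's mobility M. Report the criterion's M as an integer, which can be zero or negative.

[1;0;0] (link 0 is ground)
L+ [2;0;0]
L+ [3;0;0]
PS(1,0)∈J2 [3;0;1]
L+ [4;0;1]
R(3,2)∈J1 [4;1;1]
L+ [5;1;1]
L+ [6;1;1]
R(1,3)∈J1 [6;2;1]
C(5,3)∈J2 [6;2;2]
L+ [7;2;2]
PS(6,0)∈J2 [7;2;3]
P(3,6)∈J1 [7;3;3]
C(4,0)∈J2 [7;3;4]
P(5,6)∈J1 [7;4;4]
C(0,2)∈J2 [7;4;5]
L+ [8;4;5]
R(1,7)∈J1 [8;5;5]
PS(7,0)∈J2 [8;5;6]
mobility = 21 − 10 − 6 = 5

M = 5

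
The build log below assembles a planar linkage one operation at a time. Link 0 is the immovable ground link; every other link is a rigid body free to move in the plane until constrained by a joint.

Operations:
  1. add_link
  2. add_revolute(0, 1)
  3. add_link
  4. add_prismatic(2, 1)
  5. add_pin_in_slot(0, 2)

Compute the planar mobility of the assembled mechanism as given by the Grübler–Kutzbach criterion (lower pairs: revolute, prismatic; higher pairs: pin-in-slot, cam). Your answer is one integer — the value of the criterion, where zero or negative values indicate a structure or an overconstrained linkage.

M = 1

[1;0;0] (link 0 is ground)
L+ [2;0;0]
R(0,1)∈J1 [2;1;0]
L+ [3;1;0]
P(2,1)∈J1 [3;2;0]
PS(0,2)∈J2 [3;2;1]
mobility = 6 − 4 − 1 = 1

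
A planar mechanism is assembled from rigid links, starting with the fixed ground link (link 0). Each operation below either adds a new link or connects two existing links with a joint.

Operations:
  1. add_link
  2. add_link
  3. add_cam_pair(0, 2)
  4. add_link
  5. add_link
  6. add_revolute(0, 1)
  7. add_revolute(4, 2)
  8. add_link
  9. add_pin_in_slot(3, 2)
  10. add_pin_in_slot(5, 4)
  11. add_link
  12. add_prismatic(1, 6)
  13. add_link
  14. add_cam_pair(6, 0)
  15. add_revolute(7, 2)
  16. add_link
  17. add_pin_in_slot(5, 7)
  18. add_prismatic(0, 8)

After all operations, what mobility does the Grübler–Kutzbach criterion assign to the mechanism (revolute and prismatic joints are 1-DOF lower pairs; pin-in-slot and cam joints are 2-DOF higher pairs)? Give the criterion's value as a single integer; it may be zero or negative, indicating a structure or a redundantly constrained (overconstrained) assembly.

M = 9

(L,J1,J2)=(1,0,0); link0 fixed
link1: (2,0,0)
link2: (3,0,0)
C 0-2 [J2]: (3,0,1)
link3: (4,0,1)
link4: (5,0,1)
R 0-1 [J1]: (5,1,1)
R 4-2 [J1]: (5,2,1)
link5: (6,2,1)
PS 3-2 [J2]: (6,2,2)
PS 5-4 [J2]: (6,2,3)
link6: (7,2,3)
P 1-6 [J1]: (7,3,3)
link7: (8,3,3)
C 6-0 [J2]: (8,3,4)
R 7-2 [J1]: (8,4,4)
link8: (9,4,4)
PS 5-7 [J2]: (9,4,5)
P 0-8 [J1]: (9,5,5)
Grübler: 3·8 − 2·5 − 5 = 9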